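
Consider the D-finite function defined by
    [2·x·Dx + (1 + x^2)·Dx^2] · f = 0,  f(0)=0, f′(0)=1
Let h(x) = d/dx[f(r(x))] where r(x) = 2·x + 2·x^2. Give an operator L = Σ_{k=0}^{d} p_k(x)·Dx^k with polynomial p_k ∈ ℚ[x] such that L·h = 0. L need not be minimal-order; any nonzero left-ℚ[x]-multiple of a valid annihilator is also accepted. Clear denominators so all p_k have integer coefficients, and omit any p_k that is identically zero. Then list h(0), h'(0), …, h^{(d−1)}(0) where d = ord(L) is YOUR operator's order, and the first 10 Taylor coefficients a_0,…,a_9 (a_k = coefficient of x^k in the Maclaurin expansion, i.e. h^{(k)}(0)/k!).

L = (-2 + 8·x + 32·x^2 + 48·x^3 + 24·x^4) + (1 + 2·x + 4·x^2 + 16·x^3 + 20·x^4 + 8·x^5)·Dx  (order 1).
h: a_k = 2, 4, -8, -32, -8, 176, 320, -512, -2656, -1216, …
ICs: h(0) = 2.

f: a_k = 0, 1, 0, -1/3, 0, 1/5, 0, -1/7, 0, 1/9, …
f∘r: x↦r, Dx↦Dx/r' in L_f ⇒ L₀.
Differentiate: ansatz ord ≤ ord L₀ ⇒ L.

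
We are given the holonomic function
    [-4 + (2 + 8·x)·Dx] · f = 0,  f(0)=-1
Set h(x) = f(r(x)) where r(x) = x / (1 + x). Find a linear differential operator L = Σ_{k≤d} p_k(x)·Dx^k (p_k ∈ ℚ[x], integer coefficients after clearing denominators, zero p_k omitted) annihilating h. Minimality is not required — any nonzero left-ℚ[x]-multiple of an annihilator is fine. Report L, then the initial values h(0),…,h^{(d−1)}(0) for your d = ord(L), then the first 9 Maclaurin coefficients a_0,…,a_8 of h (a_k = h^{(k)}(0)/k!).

f: a_k = -1, -2, 2, -4, 10, -28, 84, -264, 858, …
h₀=f(r): pull back L_f along r ⇒ L₀.
L = -2 + (1 + 6·x + 5·x^2)·Dx  (order 1).
h: a_k = -1, -2, 4, -10, 30, -102, 376, -1462, 5900, …
ICs: h(0) = -1.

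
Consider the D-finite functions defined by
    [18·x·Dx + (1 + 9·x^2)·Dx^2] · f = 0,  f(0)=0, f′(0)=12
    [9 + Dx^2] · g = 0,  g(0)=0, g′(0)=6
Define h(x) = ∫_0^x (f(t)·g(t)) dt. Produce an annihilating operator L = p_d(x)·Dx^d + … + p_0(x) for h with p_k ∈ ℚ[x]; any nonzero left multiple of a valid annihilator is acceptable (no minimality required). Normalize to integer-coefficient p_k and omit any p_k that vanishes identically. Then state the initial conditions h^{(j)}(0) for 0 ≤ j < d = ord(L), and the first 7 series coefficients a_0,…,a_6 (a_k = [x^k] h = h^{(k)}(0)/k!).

f: a_k = 0, 12, 0, -36, 0, 972/5, 0, …
g: a_k = 0, 6, 0, -9, 0, 81/20, 0, …
f·g: L₀ = L_f ⊗_s L_g, ord ≤ 2·2.
h=∫h₀ ⇒ L = L₀·Dx.
L = (810 + 18954·x^2 + 72171·x^4 + 236196·x^6 + 531441·x^8)·Dx + (972·x + 14580·x^3 + 78732·x^5 + 236196·x^7)·Dx^2 + (108 + 2592·x^2 + 13122·x^4 + 52488·x^6 + 118098·x^8)·Dx^3 + (108·x + 1620·x^3 + 8748·x^5 + 26244·x^7)·Dx^4 + (2 + 54·x^2 + 567·x^4 + 2916·x^6 + 6561·x^8)·Dx^5  (order 5).
h: a_k = 0, 0, 0, 24, 0, -324/5, 0, …
ICs: h(0) = 0, h′(0) = 0, h′′(0) = 0, h′′′(0) = 144, h′′′′(0) = 0.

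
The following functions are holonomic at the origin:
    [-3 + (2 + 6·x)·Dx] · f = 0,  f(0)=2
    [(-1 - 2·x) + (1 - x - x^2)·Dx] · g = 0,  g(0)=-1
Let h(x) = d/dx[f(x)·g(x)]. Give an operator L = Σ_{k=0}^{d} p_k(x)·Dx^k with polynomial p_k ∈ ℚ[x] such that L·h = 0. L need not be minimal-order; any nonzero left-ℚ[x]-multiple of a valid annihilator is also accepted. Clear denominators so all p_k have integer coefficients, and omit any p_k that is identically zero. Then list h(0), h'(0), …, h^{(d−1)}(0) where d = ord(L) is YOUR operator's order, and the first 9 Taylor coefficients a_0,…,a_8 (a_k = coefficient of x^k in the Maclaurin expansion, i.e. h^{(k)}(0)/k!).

L = (19 + 186·x + 321·x^2 + 210·x^3 + 135·x^4) + (-10 - 34·x - 6·x^2 + 50·x^3 + 114·x^4 + 54·x^5)·Dx  (order 1).
h: a_k = -5, -19/2, -315/8, -739/16, -24295/128, -30117/256, -917847/1024, 395485/2048, -157304223/32768, …
ICs: h(0) = -5.

f: a_k = 2, 3, -9/4, 27/8, -405/64, 1701/128, -15309/512, 72171/1024, -2814669/16384, …
g: a_k = -1, -1, -2, -3, -5, -8, -13, -21, -34, …
h₀=f·g: eliminate ⇒ L₀, order ≤ 1·1.
Differentiate: ansatz ord ≤ ord L₀ ⇒ L.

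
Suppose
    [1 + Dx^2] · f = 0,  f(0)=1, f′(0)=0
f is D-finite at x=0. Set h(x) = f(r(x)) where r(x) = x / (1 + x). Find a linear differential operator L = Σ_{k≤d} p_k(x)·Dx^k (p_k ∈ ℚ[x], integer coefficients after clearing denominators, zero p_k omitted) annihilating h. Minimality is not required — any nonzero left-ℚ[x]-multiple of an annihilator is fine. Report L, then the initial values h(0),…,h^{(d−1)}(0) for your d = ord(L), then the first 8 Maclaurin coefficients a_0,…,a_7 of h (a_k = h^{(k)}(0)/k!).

L = 1 + (2 + 6·x + 6·x^2 + 2·x^3)·Dx + (1 + 4·x + 6·x^2 + 4·x^3 + x^4)·Dx^2  (order 2).
h: a_k = 1, 0, -1/2, 1, -35/24, 11/6, -1501/720, 87/40, …
ICs: h(0) = 1, h′(0) = 0.

f: a_k = 1, 0, -1/2, 0, 1/24, 0, -1/720, 0, …
Change of var in L_f (x↦r) gives L₀.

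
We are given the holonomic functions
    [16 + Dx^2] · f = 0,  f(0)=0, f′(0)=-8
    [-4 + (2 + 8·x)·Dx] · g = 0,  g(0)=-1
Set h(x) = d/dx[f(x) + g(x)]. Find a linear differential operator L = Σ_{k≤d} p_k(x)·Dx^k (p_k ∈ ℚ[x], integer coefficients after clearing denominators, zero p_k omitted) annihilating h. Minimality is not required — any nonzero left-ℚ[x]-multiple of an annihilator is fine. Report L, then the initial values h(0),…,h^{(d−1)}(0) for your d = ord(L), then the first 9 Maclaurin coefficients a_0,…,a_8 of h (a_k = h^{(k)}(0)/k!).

L = (-608 - 1024·x - 2048·x^2) + (-112 - 960·x - 3072·x^2 - 4096·x^3)·Dx + (-38 - 64·x - 128·x^2)·Dx^2 + (-7 - 60·x - 192·x^2 - 256·x^3)·Dx^3  (order 3).
h: a_k = -10, 4, 52, 40, -676/3, 504, -81112/45, 6864, -8112196/315, …
ICs: h(0) = -10, h′(0) = 4, h′′(0) = 104.

f: a_k = 0, -8, 0, 64/3, 0, -256/15, 0, 2048/315, 0, …
g: a_k = -1, -2, 2, -4, 10, -28, 84, -264, 858, …
Weyl lclm of L_f,L_g ⇒ L₀ (ord ≤ 3).
h₀' ⇒ L via d/dx closure of L₀.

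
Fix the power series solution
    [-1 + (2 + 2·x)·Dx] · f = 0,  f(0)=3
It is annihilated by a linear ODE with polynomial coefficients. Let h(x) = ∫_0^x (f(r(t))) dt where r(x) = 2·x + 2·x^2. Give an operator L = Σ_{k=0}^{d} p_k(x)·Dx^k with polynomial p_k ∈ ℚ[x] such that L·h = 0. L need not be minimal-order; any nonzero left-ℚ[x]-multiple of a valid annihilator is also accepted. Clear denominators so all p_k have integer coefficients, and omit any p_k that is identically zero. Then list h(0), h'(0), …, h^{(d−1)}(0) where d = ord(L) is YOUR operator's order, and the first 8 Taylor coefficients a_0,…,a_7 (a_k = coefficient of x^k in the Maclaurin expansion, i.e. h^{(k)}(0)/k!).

f: a_k = 3, 3/2, -3/8, 3/16, -15/128, 21/256, -63/1024, 99/2048, …
Substitute x→r, Dx→(1/r')Dx; clear ⇒ L₀.
h=∫₀ˣh₀: take L = L₀·Dx.
L = (-1 - 2·x)·Dx + (1 + 2·x + 2·x^2)·Dx^2  (order 2).
h: a_k = 0, 3, 3/2, 1/2, -3/8, 9/40, -1/16, -9/112, …
ICs: h(0) = 0, h′(0) = 3.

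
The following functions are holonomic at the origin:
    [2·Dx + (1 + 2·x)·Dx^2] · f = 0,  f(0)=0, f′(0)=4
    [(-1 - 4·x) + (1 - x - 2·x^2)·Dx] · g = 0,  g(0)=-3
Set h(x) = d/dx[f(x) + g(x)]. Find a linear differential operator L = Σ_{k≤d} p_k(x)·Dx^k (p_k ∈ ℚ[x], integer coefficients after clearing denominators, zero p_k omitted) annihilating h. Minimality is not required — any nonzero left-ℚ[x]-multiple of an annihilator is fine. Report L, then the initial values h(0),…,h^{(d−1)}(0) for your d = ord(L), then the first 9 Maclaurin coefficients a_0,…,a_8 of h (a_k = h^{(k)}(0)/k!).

L = (-54 - 228·x - 432·x^2 - 288·x^3 - 192·x^4) + (-11 - 124·x - 464·x^2 - 704·x^3 - 592·x^4 - 320·x^5)·Dx + (4 + 19·x + 17·x^2 - 42·x^3 - 116·x^4 - 136·x^5 - 64·x^6)·Dx^2  (order 2).
h: a_k = 1, -26, -29, -164, -251, -902, -1529, -4616, -8183, …
ICs: h(0) = 1, h′(0) = -26.

f: a_k = 0, 4, -4, 16/3, -8, 64/5, -64/3, 256/7, -64, …
g: a_k = -3, -3, -9, -15, -33, -63, -129, -255, -513, …
L₀ := lclm(L_f,L_g); ord L₀ ≤ 2+1.
h₀' ⇒ L via d/dx closure of L₀.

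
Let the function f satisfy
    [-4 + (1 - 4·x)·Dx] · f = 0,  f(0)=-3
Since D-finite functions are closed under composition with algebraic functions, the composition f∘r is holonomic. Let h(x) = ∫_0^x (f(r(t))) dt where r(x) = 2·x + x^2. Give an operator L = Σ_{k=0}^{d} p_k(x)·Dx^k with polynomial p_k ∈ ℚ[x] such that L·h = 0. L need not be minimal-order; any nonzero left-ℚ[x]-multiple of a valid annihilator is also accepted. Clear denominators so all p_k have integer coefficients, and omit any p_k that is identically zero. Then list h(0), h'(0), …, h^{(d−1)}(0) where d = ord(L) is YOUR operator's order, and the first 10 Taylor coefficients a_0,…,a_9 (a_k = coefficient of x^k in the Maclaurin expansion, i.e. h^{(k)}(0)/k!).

L = (8 + 8·x)·Dx + (-1 + 8·x + 4·x^2)·Dx^2  (order 2).
h: a_k = 0, -3, -12, -68, -432, -2928, -20672, -1050816/7, -1112832, -25141504/3, …
ICs: h(0) = 0, h′(0) = -3.

f: a_k = -3, -12, -48, -192, -768, -3072, -12288, -49152, -196608, -786432, …
L₀ from L_f via x↦r, Dx↦r'^{-1}Dx.
∫: right-multiply L₀ by Dx.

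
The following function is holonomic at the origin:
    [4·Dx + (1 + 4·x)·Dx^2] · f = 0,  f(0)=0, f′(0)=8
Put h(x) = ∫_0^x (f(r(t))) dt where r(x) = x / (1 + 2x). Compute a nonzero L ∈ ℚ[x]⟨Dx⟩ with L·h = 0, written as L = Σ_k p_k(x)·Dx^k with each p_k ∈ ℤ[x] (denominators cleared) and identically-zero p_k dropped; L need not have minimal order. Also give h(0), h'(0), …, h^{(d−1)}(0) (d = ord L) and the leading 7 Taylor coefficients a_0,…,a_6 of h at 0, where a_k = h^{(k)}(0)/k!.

f: a_k = 0, 8, -16, 128/3, -128, 2048/5, -4096/3, …
f∘r: x↦r, Dx↦Dx/r' in L_f ⇒ L₀.
Integrate: L := L₀·Dx.
L = (8 + 24·x)·Dx^2 + (1 + 8·x + 12·x^2)·Dx^3  (order 3).
h: a_k = 0, 0, 4, -32/3, 104/3, -128, 7744/15, …
ICs: h(0) = 0, h′(0) = 0, h′′(0) = 8.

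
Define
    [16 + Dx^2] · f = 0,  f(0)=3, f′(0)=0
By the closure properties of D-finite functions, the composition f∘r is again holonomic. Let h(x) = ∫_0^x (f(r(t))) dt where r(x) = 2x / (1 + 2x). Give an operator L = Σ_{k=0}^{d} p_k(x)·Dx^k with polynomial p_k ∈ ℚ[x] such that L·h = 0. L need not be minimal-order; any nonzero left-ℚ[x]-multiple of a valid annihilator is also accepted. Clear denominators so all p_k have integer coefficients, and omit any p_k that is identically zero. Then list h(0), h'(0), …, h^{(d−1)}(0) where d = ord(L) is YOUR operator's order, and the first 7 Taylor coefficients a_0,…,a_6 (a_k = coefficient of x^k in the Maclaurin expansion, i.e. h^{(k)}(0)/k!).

L = 64·Dx + (4 + 24·x + 48·x^2 + 32·x^3)·Dx^2 + (1 + 8·x + 24·x^2 + 32·x^3 + 16·x^4)·Dx^3  (order 3).
h: a_k = 0, 3, 0, -32, 96, -128, -512/3, …
ICs: h(0) = 0, h′(0) = 3, h′′(0) = 0.

f: a_k = 3, 0, -24, 0, 32, 0, -256/15, …
f∘r: x↦r, Dx↦Dx/r' in L_f ⇒ L₀.
h=∫h₀ ⇒ L = L₀·Dx.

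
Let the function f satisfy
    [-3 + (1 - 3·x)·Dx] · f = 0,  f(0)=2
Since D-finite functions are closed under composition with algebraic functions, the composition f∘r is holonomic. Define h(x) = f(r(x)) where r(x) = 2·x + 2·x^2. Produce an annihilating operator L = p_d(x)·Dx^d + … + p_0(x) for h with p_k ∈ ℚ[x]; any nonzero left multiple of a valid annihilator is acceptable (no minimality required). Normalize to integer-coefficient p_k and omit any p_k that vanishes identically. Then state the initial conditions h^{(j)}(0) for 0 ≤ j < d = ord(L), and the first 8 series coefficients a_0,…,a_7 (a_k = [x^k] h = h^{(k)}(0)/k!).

f: a_k = 2, 6, 18, 54, 162, 486, 1458, 4374, …
h₀=f(r): pull back L_f along r ⇒ L₀.
L = (6 + 12·x) + (-1 + 6·x + 6·x^2)·Dx  (order 1).
h: a_k = 2, 12, 84, 576, 3960, 27216, 187056, 1285632, …
ICs: h(0) = 2.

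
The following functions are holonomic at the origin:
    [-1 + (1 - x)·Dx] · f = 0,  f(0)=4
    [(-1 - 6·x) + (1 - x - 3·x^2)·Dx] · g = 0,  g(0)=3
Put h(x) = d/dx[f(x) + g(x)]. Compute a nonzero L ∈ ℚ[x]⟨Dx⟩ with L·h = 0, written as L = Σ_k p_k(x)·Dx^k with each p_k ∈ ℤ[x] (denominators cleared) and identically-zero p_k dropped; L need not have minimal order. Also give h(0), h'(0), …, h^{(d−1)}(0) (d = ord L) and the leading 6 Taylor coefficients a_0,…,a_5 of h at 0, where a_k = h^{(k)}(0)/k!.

L = (-6 - 72·x - 216·x^3 + 54·x^4) + (6 + 30·x - 18·x^2 + 72·x^3 - 207·x^4 + 54·x^5)·Dx + (-1 + 2·x - 7·x^2 + 18·x^3 + 12·x^4 - 33·x^5 + 9·x^6)·Dx^2  (order 2).
h: a_k = 7, 32, 75, 244, 620, 1770, …
ICs: h(0) = 7, h′(0) = 32.

f: a_k = 4, 4, 4, 4, 4, 4, …
g: a_k = 3, 3, 12, 21, 57, 120, …
L₀ := lclm(L_f,L_g); ord L₀ ≤ 1+1.
Differentiate: ansatz ord ≤ ord L₀ ⇒ L.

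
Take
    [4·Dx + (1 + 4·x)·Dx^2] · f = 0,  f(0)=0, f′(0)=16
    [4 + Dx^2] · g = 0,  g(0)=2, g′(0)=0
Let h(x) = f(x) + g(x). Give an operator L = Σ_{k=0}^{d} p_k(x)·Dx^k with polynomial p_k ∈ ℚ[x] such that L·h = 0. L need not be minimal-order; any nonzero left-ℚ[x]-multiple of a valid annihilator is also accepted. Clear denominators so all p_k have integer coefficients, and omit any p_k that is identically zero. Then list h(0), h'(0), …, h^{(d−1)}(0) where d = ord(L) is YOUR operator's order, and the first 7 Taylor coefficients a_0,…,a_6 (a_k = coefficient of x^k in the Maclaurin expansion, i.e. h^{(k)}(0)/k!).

L = (400 + 128·x + 256·x^2)·Dx + (36 + 176·x + 192·x^2 + 256·x^3)·Dx^2 + (100 + 32·x + 64·x^2)·Dx^3 + (9 + 44·x + 48·x^2 + 64·x^3)·Dx^4  (order 4).
h: a_k = 2, 16, -36, 256/3, -764/3, 4096/5, -122888/45, …
ICs: h(0) = 2, h′(0) = 16, h′′(0) = -72, h′′′(0) = 512.

f: a_k = 0, 16, -32, 256/3, -256, 4096/5, -8192/3, …
g: a_k = 2, 0, -4, 0, 4/3, 0, -8/45, …
Sum ⇒ L₀ = lclm(L_f,L_g) in ℚ(x)⟨Dx⟩.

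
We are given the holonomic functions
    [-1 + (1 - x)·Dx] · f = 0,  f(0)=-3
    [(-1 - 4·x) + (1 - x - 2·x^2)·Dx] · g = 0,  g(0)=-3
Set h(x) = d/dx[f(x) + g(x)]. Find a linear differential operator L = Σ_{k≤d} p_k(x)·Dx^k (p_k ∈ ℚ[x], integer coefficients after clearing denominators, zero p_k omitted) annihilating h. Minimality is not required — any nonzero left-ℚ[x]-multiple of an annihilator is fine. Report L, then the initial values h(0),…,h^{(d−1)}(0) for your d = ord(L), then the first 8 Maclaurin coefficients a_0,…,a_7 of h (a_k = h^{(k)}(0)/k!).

L = (-6 - 48·x - 96·x^3 + 24·x^4) + (6 + 18·x - 12·x^2 + 24·x^3 - 90·x^4 + 24·x^5)·Dx + (-1 + 2·x - 5·x^2 + 12·x^3 + 2·x^4 - 14·x^5 + 4·x^6)·Dx^2  (order 2).
h: a_k = -6, -24, -54, -144, -330, -792, -1806, -4128, …
ICs: h(0) = -6, h′(0) = -24.

f: a_k = -3, -3, -3, -3, -3, -3, -3, -3, …
g: a_k = -3, -3, -9, -15, -33, -63, -129, -255, …
Sum ⇒ L₀ = lclm(L_f,L_g) in ℚ(x)⟨Dx⟩.
h₀' ⇒ L via d/dx closure of L₀.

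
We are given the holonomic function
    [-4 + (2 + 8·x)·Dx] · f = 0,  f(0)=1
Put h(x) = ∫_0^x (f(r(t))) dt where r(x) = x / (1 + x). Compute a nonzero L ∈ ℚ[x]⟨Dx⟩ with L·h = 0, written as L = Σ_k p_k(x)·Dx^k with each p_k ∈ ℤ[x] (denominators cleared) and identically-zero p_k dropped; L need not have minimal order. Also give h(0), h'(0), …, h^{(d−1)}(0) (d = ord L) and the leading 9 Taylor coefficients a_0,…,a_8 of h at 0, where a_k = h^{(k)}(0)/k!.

f: a_k = 1, 2, -2, 4, -10, 28, -84, 264, -858, …
Change of var in L_f (x↦r) gives L₀.
h=∫h₀ ⇒ L = L₀·Dx.
L = -2·Dx + (1 + 6·x + 5·x^2)·Dx^2  (order 2).
h: a_k = 0, 1, 1, -4/3, 5/2, -6, 17, -376/7, 731/4, …
ICs: h(0) = 0, h′(0) = 1.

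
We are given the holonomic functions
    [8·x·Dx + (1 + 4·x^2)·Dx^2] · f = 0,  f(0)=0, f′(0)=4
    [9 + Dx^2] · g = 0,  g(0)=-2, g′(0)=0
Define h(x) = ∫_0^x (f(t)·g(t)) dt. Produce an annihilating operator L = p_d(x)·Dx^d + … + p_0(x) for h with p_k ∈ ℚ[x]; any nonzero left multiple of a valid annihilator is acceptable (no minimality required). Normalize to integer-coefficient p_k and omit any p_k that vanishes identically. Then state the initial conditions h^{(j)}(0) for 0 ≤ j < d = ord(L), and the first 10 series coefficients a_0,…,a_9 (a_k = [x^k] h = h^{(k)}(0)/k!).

f: a_k = 0, 4, 0, -16/3, 0, 64/5, 0, -256/7, 0, 1024/9, …
g: a_k = -2, 0, 9, 0, -27/4, 0, 81/40, 0, -729/2240, 0, …
h₀=f·g: eliminate ⇒ L₀, order ≤ 2·2.
Integrate: L := L₀·Dx.
L = (2925 + 31536·x^2 + 95904·x^4 + 186624·x^6 + 186624·x^8)·Dx + (2448·x + 20160·x^3 + 62208·x^5 + 82944·x^7)·Dx^2 + (442 + 5088·x^2 + 19008·x^4 + 41472·x^6 + 41472·x^8)·Dx^3 + (272·x + 2240·x^3 + 6912·x^5 + 9216·x^7)·Dx^4 + (13 + 176·x^2 + 928·x^4 + 2304·x^6 + 2304·x^8)·Dx^5  (order 5).
h: a_k = 0, 0, -4, 0, 35/3, 0, -503/30, 0, 16271/560, 0, …
ICs: h(0) = 0, h′(0) = 0, h′′(0) = -8, h′′′(0) = 0, h′′′′(0) = 280.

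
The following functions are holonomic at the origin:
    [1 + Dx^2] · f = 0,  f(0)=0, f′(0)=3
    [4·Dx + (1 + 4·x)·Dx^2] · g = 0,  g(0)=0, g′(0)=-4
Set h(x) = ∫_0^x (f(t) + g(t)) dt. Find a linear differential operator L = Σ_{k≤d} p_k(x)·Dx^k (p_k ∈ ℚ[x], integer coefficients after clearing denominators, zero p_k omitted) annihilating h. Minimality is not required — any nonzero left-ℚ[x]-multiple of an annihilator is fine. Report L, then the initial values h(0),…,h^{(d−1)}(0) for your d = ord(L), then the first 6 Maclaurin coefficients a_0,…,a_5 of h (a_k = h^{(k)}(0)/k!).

f: a_k = 0, 3, 0, -1/2, 0, 1/40, …
g: a_k = 0, -4, 8, -64/3, 64, -1024/5, …
Weyl lclm of L_f,L_g ⇒ L₀ (ord ≤ 4).
h=∫₀ˣh₀: take L = L₀·Dx.
L = (388 + 32·x + 64·x^2)·Dx^2 + (33 + 140·x + 48·x^2 + 64·x^3)·Dx^3 + (388 + 32·x + 64·x^2)·Dx^4 + (33 + 140·x + 48·x^2 + 64·x^3)·Dx^5  (order 5).
h: a_k = 0, 0, -1/2, 8/3, -131/24, 64/5, …
ICs: h(0) = 0, h′(0) = 0, h′′(0) = -1, h′′′(0) = 16, h′′′′(0) = -131.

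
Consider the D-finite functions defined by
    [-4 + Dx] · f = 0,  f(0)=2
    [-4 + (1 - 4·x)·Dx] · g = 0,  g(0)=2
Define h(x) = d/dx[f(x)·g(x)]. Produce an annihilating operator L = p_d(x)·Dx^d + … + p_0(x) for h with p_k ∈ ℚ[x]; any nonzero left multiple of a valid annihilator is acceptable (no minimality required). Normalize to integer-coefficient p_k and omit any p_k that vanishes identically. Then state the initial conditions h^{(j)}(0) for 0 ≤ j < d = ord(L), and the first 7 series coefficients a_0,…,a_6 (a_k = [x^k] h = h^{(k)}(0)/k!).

f: a_k = 2, 8, 16, 64/3, 64/3, 256/15, 512/45, …
g: a_k = 2, 8, 32, 128, 512, 2048, 8192, …
h₀=f·g: eliminate ⇒ L₀, order ≤ 1·1.
Derive L from L₀ (diff closure).
L = (10 - 32·x + 32·x^2) + (-1 + 6·x - 8·x^2)·Dx  (order 1).
h: a_k = 32, 320, 2048, 33280/3, 166912/3, 4007936/15, 11223040/9, …
ICs: h(0) = 32.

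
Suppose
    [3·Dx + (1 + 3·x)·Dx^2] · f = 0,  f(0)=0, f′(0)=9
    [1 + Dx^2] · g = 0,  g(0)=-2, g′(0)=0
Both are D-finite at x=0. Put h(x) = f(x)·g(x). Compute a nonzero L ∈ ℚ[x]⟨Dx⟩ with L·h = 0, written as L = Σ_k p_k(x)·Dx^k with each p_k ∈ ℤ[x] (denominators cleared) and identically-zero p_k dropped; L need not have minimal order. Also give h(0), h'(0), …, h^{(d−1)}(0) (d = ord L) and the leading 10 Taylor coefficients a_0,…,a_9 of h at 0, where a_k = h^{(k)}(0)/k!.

L = (-203 - 222·x - 189·x^2 + 432·x^3 + 324·x^4) + (-84 - 108·x + 648·x^2 + 648·x^3)·Dx + (-208 - 228·x - 54·x^2 + 864·x^3 + 648·x^4)·Dx^2 + (-84 - 108·x + 648·x^2 + 648·x^3)·Dx^3 + (-5 - 6·x + 135·x^2 + 432·x^3 + 324·x^4)·Dx^4  (order 4).
h: a_k = 0, -18, 27, -45, 108, -5307/20, 5355/8, -484679/280, 182451/40, -27320809/2240, …
ICs: h(0) = 0, h′(0) = -18, h′′(0) = 54, h′′′(0) = -270.

f: a_k = 0, 9, -27/2, 27, -243/4, 729/5, -729/2, 6561/7, -19683/8, 6561, …
g: a_k = -2, 0, 1, 0, -1/12, 0, 1/360, 0, -1/20160, 0, …
f·g: L₀ = L_f ⊗_s L_g, ord ≤ 2·2.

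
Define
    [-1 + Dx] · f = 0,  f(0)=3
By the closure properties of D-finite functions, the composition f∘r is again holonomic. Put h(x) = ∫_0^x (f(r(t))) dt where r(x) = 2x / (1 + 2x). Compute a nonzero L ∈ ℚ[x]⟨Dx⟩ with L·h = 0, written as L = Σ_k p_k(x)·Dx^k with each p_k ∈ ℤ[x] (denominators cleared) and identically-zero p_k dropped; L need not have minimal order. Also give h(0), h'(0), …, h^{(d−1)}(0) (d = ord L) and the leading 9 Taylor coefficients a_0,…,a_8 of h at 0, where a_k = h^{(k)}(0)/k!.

L = -2·Dx + (1 + 4·x + 4·x^2)·Dx^2  (order 2).
h: a_k = 0, 3, 3, -2, 1, 2/5, -38/15, 604/105, -1091/105, …
ICs: h(0) = 0, h′(0) = 3.

f: a_k = 3, 3, 3/2, 1/2, 1/8, 1/40, 1/240, 1/1680, 1/13440, …
L₀ from L_f via x↦r, Dx↦r'^{-1}Dx.
Integrate: L := L₀·Dx.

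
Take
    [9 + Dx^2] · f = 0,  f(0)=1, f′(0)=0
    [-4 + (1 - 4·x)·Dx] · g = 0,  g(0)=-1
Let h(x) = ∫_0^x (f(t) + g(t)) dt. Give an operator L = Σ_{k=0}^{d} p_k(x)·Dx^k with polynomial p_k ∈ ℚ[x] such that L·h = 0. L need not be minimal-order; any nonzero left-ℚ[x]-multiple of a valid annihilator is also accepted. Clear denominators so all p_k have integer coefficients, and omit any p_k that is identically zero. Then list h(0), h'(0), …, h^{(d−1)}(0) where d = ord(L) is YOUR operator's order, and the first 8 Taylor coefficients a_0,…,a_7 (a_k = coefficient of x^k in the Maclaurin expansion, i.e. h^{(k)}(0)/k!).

L = (-3780 + 2592·x - 5184·x^2)·Dx + (369 - 2124·x + 3888·x^2 - 5184·x^3)·Dx^2 + (-420 + 288·x - 576·x^2)·Dx^3 + (41 - 236·x + 432·x^2 - 576·x^3)·Dx^4  (order 4).
h: a_k = 0, 0, -2, -41/6, -16, -2021/40, -512/3, -46823/80, …
ICs: h(0) = 0, h′(0) = 0, h′′(0) = -4, h′′′(0) = -41.

f: a_k = 1, 0, -9/2, 0, 27/8, 0, -81/80, 0, …
g: a_k = -1, -4, -16, -64, -256, -1024, -4096, -16384, …
L₀ := lclm(L_f,L_g); ord L₀ ≤ 2+1.
Integrate: L := L₀·Dx.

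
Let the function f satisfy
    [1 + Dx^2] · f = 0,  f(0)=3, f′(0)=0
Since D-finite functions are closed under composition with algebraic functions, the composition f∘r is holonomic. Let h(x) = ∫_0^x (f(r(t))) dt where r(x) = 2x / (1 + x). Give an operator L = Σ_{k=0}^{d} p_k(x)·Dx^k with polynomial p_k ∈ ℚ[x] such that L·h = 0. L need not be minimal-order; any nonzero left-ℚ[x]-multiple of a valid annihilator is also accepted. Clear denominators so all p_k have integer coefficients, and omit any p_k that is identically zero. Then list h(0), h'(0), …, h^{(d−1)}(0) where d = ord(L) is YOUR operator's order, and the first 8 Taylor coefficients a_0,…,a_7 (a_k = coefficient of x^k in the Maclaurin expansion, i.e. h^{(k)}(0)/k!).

f: a_k = 3, 0, -3/2, 0, 1/8, 0, -1/240, 0, …
Change of var in L_f (x↦r) gives L₀.
h=∫h₀ ⇒ L = L₀·Dx.
L = 4·Dx + (2 + 6·x + 6·x^2 + 2·x^3)·Dx^2 + (1 + 4·x + 6·x^2 + 4·x^3 + x^4)·Dx^3  (order 3).
h: a_k = 0, 3, 0, -2, 3, -16/5, 8/3, -22/15, …
ICs: h(0) = 0, h′(0) = 3, h′′(0) = 0.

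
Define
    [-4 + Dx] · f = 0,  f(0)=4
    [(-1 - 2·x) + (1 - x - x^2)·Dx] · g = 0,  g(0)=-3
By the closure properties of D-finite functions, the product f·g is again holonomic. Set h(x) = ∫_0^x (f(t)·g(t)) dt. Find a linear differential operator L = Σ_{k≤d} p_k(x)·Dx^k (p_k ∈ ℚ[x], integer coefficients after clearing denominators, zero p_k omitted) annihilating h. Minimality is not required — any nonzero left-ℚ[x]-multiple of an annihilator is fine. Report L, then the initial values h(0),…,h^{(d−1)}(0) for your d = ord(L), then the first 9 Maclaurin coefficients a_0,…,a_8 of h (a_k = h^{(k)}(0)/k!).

L = (5 - 2·x - 4·x^2)·Dx + (-1 + x + x^2)·Dx^2  (order 2).
h: a_k = 0, -12, -30, -56, -89, -652/5, -2776/15, -5492/21, -78227/210, …
ICs: h(0) = 0, h′(0) = -12.

f: a_k = 4, 16, 32, 128/3, 128/3, 512/15, 1024/45, 4096/315, 2048/315, …
g: a_k = -3, -3, -6, -9, -15, -24, -39, -63, -102, …
h₀=f·g: eliminate ⇒ L₀, order ≤ 1·1.
Integrate: L := L₀·Dx.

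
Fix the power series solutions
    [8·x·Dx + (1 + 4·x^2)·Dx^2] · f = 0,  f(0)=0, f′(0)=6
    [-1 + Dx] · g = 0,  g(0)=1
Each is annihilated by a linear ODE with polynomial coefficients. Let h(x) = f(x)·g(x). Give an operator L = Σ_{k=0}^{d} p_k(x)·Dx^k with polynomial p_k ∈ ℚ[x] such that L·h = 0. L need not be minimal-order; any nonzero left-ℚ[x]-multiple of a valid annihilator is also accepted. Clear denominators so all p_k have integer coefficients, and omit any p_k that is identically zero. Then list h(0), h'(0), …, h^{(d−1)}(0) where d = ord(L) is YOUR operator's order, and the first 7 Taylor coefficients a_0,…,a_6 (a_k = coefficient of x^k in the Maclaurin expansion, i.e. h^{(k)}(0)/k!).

L = (1 - 8·x + 4·x^2) + (-2 + 8·x - 8·x^2)·Dx + (1 + 4·x^2)·Dx^2  (order 2).
h: a_k = 0, 6, 6, -5, -7, 309/20, 215/12, …
ICs: h(0) = 0, h′(0) = 6.

f: a_k = 0, 6, 0, -8, 0, 96/5, 0, …
g: a_k = 1, 1, 1/2, 1/6, 1/24, 1/120, 1/720, …
L₀ := L_f ⊗_s L_g (sym. prod.), ord ≤ 2.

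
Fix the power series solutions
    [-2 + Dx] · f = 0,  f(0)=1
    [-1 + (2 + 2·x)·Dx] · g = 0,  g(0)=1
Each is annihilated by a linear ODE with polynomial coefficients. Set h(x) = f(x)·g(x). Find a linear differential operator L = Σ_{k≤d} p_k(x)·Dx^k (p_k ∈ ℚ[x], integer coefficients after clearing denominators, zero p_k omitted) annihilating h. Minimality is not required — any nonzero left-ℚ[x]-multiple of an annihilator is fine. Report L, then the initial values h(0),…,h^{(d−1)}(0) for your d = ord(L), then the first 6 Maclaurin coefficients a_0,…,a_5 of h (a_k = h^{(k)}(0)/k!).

f: a_k = 1, 2, 2, 4/3, 2/3, 4/15, …
g: a_k = 1, 1/2, -1/8, 1/16, -5/128, 7/256, …
Product ⇒ symmetric product L₀, ord ≤ 1.
L = (-5 - 4·x) + (2 + 2·x)·Dx  (order 1).
h: a_k = 1, 5/2, 23/8, 103/48, 449/384, 1949/3840, …
ICs: h(0) = 1.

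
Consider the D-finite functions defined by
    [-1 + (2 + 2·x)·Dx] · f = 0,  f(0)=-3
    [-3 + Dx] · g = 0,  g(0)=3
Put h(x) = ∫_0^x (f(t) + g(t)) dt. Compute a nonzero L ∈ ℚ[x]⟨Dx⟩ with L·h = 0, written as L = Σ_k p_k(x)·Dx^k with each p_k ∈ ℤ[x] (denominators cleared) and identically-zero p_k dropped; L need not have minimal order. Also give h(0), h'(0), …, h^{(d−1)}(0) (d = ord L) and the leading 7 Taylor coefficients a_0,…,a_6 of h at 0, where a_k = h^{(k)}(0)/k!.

L = (21 + 18·x)·Dx + (-37 - 72·x - 36·x^2)·Dx^2 + (10 + 22·x + 12·x^2)·Dx^3  (order 3).
h: a_k = 0, 0, 15/4, 37/8, 213/64, 1311/640, 2557/2560, …
ICs: h(0) = 0, h′(0) = 0, h′′(0) = 15/2.

f: a_k = -3, -3/2, 3/8, -3/16, 15/128, -21/256, 63/1024, …
g: a_k = 3, 9, 27/2, 27/2, 81/8, 243/40, 243/80, …
L₀ := lclm(L_f,L_g); ord L₀ ≤ 1+1.
Integrate: L := L₀·Dx.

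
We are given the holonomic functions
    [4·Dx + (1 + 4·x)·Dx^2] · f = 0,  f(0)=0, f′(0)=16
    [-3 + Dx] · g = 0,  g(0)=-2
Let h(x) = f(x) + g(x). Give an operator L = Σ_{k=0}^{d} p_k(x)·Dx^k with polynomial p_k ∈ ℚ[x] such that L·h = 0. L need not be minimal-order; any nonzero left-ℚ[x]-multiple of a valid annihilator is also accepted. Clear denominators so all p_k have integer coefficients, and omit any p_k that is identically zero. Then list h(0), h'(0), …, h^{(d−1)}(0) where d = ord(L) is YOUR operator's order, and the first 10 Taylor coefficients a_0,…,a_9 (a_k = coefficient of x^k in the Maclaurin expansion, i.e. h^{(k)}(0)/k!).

f: a_k = 0, 16, -32, 256/3, -256, 4096/5, -8192/3, 65536/7, -32768, 1048576/9, …
g: a_k = -2, -6, -9, -9, -27/4, -81/20, -81/40, -243/280, -729/2240, -243/2240, …
Weyl lclm of L_f,L_g ⇒ L₀ (ord ≤ 3).
L = (-132 - 144·x)·Dx + (23 - 72·x - 144·x^2)·Dx^2 + (7 + 40·x + 48·x^2)·Dx^3  (order 3).
h: a_k = -2, 10, -41, 229/3, -1051/4, 16303/20, -327923/120, 2621197/280, -73401049/2240, 2348808053/20160, …
ICs: h(0) = -2, h′(0) = 10, h′′(0) = -82.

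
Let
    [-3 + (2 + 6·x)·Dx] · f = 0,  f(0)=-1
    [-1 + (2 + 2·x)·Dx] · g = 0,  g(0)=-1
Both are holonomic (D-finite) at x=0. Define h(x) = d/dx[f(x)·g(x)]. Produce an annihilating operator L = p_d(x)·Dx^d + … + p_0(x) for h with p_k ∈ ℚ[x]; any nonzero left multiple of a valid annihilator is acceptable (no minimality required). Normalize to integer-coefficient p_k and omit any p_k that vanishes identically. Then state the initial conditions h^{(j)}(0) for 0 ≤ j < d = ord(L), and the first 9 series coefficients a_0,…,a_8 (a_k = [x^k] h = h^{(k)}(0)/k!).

f: a_k = -1, -3/2, 9/8, -27/16, 405/128, -1701/256, 15309/1024, -72171/2048, 2814669/32768, …
g: a_k = -1, -1/2, 1/8, -1/16, 5/128, -7/256, 21/1024, -33/2048, 429/32768, …
h₀=f·g: eliminate ⇒ L₀, order ≤ 1·1.
h₀' ⇒ L via d/dx closure of L₀.
L = -1 + (-2 - 11·x - 18·x^2 - 9·x^3)·Dx  (order 1).
h: a_k = 2, -1, 3, -17/2, 95/4, -531/8, 1491/8, -8421/16, 95643/64, …
ICs: h(0) = 2.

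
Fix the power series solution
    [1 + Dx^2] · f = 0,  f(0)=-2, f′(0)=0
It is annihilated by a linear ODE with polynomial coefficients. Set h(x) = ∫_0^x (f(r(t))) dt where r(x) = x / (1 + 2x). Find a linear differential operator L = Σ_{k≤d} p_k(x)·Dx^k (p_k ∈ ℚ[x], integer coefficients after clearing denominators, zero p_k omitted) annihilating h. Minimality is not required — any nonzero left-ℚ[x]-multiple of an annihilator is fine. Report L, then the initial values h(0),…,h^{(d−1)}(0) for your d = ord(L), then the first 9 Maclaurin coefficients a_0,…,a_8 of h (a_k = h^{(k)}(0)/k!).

L = Dx + (4 + 24·x + 48·x^2 + 32·x^3)·Dx^2 + (1 + 8·x + 24·x^2 + 32·x^3 + 16·x^4)·Dx^3  (order 3).
h: a_k = 0, -2, 0, 1/3, -1, 143/60, -47/9, 3943/360, -1787/80, …
ICs: h(0) = 0, h′(0) = -2, h′′(0) = 0.

f: a_k = -2, 0, 1, 0, -1/12, 0, 1/360, 0, -1/20160, …
f∘r: x↦r, Dx↦Dx/r' in L_f ⇒ L₀.
h=∫₀ˣh₀: take L = L₀·Dx.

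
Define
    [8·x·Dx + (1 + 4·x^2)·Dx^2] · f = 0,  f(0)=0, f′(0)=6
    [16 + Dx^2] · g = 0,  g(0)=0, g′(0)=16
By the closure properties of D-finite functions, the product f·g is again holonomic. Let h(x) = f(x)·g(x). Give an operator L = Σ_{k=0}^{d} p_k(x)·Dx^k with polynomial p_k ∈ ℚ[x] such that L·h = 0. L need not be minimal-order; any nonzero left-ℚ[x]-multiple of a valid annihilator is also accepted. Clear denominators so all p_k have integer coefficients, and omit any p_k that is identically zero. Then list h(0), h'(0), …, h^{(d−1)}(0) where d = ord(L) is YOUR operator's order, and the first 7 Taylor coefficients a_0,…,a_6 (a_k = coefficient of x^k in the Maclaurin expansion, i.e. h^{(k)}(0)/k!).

f: a_k = 0, 6, 0, -8, 0, 96/5, 0, …
g: a_k = 0, 16, 0, -128/3, 0, 512/15, 0, …
Sym-product of L_f,L_g gives L₀ (≤ ord 4).
L = (2560 + 29696·x^2 + 118784·x^4 + 262144·x^6 + 262144·x^8) + (1536·x + 14336·x^3 + 49152·x^5 + 65536·x^7)·Dx + (240 + 3008·x^2 + 13824·x^4 + 32768·x^6 + 32768·x^8)·Dx^2 + (96·x + 896·x^3 + 3072·x^5 + 4096·x^7)·Dx^3 + (5 + 72·x^2 + 400·x^4 + 1024·x^6 + 1024·x^8)·Dx^4  (order 4).
h: a_k = 0, 0, 96, 0, -384, 0, 2560/3, …
ICs: h(0) = 0, h′(0) = 0, h′′(0) = 192, h′′′(0) = 0.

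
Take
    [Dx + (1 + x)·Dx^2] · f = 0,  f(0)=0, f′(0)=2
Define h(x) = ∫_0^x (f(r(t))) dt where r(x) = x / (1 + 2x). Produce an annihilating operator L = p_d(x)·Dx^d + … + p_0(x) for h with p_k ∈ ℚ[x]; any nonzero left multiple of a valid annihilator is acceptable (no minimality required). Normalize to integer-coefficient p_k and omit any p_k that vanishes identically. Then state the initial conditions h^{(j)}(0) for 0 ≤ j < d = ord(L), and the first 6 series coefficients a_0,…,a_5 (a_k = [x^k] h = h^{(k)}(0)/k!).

L = (5 + 12·x)·Dx^2 + (1 + 5·x + 6·x^2)·Dx^3  (order 3).
h: a_k = 0, 0, 1, -5/3, 19/6, -13/2, …
ICs: h(0) = 0, h′(0) = 0, h′′(0) = 2.

f: a_k = 0, 2, -1, 2/3, -1/2, 2/5, …
h₀=f(r): pull back L_f along r ⇒ L₀.
h=∫₀ˣh₀: take L = L₀·Dx.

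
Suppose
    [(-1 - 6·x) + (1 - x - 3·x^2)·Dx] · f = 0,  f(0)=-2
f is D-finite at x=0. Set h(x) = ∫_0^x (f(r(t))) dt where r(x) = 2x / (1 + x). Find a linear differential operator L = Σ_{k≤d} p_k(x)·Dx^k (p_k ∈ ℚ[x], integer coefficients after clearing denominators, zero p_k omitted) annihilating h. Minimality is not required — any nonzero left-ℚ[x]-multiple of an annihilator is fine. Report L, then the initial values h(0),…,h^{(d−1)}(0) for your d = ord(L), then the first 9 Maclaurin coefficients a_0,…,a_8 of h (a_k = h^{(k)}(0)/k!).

f: a_k = -2, -2, -8, -14, -38, -80, -194, -434, -1016, …
Substitute x→r, Dx→(1/r')Dx; clear ⇒ L₀.
∫: right-multiply L₀ by Dx.
L = (2 + 26·x)·Dx + (-1 - x + 13·x^2 + 13·x^3)·Dx^2  (order 2).
h: a_k = 0, -2, -2, -28/3, -13, -364/5, -338/3, -676, -2197/2, …
ICs: h(0) = 0, h′(0) = -2.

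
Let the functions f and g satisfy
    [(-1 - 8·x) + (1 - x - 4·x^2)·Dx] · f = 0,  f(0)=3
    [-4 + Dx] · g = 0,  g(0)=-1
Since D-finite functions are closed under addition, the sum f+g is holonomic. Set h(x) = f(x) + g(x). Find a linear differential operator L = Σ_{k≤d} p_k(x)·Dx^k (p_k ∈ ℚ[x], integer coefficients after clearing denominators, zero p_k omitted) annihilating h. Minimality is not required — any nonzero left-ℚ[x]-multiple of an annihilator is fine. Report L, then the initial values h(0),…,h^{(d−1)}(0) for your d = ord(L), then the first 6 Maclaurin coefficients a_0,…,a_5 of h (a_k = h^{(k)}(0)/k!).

L = (-24 + 16·x - 576·x^2 - 512·x^3) + (-6 + 56·x + 208·x^2 - 128·x^3 - 256·x^4)·Dx + (3 - 15·x - 16·x^2 + 64·x^3 + 64·x^4)·Dx^2  (order 2).
h: a_k = 2, -1, 7, 49/3, 229/3, 2797/15, …
ICs: h(0) = 2, h′(0) = -1.

f: a_k = 3, 3, 15, 27, 87, 195, …
g: a_k = -1, -4, -8, -32/3, -32/3, -128/15, …
h₀=f+g: left-lcm gives L₀, ord ≤ 2.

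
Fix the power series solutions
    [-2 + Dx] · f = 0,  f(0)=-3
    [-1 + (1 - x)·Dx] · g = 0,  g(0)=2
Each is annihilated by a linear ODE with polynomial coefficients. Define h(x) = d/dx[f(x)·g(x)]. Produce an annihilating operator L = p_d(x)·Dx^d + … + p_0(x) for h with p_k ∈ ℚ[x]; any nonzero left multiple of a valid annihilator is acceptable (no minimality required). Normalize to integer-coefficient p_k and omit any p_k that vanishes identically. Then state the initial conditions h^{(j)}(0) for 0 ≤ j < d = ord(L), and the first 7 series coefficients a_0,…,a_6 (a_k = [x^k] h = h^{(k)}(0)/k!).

L = (10 - 12·x + 4·x^2) + (-3 + 5·x - 2·x^2)·Dx  (order 1).
h: a_k = -18, -60, -114, -168, -218, -1324/5, -310, …
ICs: h(0) = -18.

f: a_k = -3, -6, -6, -4, -2, -4/5, -4/15, …
g: a_k = 2, 2, 2, 2, 2, 2, 2, …
h₀=f·g: eliminate ⇒ L₀, order ≤ 1·1.
Derive L from L₀ (diff closure).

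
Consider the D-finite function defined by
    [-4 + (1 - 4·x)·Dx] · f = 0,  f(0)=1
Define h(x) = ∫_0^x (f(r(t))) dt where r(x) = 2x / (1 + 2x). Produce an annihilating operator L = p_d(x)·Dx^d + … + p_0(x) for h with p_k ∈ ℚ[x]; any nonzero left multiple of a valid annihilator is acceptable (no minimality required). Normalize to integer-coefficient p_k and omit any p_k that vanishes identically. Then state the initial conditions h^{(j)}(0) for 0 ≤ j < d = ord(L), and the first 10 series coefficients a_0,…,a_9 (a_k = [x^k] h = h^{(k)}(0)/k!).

L = 8·Dx + (-1 + 4·x + 12·x^2)·Dx^2  (order 2).
h: a_k = 0, 1, 4, 16, 72, 1728/5, 1728, 62208/7, 46656, 248832, …
ICs: h(0) = 0, h′(0) = 1.

f: a_k = 1, 4, 16, 64, 256, 1024, 4096, 16384, 65536, 262144, …
f∘r: x↦r, Dx↦Dx/r' in L_f ⇒ L₀.
∫: right-multiply L₀ by Dx.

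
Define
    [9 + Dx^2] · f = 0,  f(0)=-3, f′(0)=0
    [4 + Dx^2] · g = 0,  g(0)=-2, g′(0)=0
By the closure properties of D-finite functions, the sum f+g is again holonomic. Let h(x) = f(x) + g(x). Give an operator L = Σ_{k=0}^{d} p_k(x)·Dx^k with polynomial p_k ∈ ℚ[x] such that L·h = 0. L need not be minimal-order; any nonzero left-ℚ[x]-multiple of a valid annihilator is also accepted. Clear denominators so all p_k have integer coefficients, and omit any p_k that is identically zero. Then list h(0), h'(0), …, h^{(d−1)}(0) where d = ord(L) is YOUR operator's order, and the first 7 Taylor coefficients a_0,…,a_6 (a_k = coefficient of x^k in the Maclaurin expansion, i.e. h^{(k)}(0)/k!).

f: a_k = -3, 0, 27/2, 0, -81/8, 0, 243/80, …
g: a_k = -2, 0, 4, 0, -4/3, 0, 8/45, …
f+g: L₀ = lclm(L_f,L_g), ord ≤ 2+2.
L = 36 + 13·Dx^2 + Dx^4  (order 4).
h: a_k = -5, 0, 35/2, 0, -275/24, 0, 463/144, …
ICs: h(0) = -5, h′(0) = 0, h′′(0) = 35, h′′′(0) = 0.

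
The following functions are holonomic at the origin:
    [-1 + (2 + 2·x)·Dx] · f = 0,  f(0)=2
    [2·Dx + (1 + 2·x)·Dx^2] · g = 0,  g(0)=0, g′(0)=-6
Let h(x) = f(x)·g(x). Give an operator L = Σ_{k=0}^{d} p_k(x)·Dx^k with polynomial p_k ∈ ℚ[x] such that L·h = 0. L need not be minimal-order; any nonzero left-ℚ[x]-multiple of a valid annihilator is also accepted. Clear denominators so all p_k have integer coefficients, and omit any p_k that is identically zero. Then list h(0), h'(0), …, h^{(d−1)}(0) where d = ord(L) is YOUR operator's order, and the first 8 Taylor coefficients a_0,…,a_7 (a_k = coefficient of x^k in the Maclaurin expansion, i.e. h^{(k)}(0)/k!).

f: a_k = 2, 1, -1/4, 1/8, -5/64, 7/128, -21/512, 33/1024, …
g: a_k = 0, -6, 6, -8, 12, -96/5, 32, -384/7, …
L₀ := L_f ⊗_s L_g (sym. prod.), ord ≤ 2.
L = (-1 + 2·x) + (4 + 4·x)·Dx + (4 + 16·x + 20·x^2 + 8·x^3)·Dx^2  (order 2).
h: a_k = 0, -12, 6, -17/2, 55/4, -3709/160, 12801/320, -629127/8960, …
ICs: h(0) = 0, h′(0) = -12.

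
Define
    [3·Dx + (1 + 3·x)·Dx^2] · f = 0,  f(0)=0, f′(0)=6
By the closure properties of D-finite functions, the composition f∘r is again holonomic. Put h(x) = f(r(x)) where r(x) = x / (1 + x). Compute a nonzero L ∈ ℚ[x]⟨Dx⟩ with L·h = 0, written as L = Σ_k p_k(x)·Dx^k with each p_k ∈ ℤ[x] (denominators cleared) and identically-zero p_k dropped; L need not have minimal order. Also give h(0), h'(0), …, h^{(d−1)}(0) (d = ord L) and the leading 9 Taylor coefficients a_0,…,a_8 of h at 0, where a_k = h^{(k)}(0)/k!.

L = (5 + 8·x)·Dx + (1 + 5·x + 4·x^2)·Dx^2  (order 2).
h: a_k = 0, 6, -15, 42, -255/2, 2046/5, -1365, 32766/7, -65535/4, …
ICs: h(0) = 0, h′(0) = 6.

f: a_k = 0, 6, -9, 18, -81/2, 486/5, -243, 4374/7, -6561/4, …
f∘r: x↦r, Dx↦Dx/r' in L_f ⇒ L₀.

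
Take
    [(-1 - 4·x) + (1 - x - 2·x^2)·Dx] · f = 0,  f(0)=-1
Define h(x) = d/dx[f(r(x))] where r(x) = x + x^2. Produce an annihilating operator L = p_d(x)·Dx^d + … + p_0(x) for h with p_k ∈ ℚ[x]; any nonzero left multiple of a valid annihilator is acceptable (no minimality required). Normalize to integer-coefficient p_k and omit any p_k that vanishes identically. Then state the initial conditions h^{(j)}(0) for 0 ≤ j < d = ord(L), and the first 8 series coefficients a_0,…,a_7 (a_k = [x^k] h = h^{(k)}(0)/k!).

L = (8 + 10·x + 30·x^2 + 40·x^3 + 20·x^4) + (-1 - x + 5·x^2 + 10·x^3 + 10·x^4 + 4·x^5)·Dx  (order 1).
h: a_k = -1, -8, -33, -116, -400, -1314, -4179, -13056, …
ICs: h(0) = -1.

f: a_k = -1, -1, -3, -5, -11, -21, -43, -85, …
h₀=f(r): pull back L_f along r ⇒ L₀.
Derive L from L₀ (diff closure).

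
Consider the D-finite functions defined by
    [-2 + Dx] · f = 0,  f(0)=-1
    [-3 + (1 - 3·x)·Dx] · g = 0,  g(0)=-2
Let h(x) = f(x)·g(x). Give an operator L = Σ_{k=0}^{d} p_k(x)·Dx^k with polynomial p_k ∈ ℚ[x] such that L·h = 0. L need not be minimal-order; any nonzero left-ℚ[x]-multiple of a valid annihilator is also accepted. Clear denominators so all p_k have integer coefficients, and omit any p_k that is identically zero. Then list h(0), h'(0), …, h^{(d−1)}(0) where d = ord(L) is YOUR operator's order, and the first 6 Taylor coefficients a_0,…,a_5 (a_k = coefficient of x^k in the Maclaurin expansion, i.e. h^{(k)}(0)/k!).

L = (5 - 6·x) + (-1 + 3·x)·Dx  (order 1).
h: a_k = 2, 10, 34, 314/3, 946/3, 14198/15, …
ICs: h(0) = 2.

f: a_k = -1, -2, -2, -4/3, -2/3, -4/15, …
g: a_k = -2, -6, -18, -54, -162, -486, …
f·g: L₀ = L_f ⊗_s L_g, ord ≤ 1·1.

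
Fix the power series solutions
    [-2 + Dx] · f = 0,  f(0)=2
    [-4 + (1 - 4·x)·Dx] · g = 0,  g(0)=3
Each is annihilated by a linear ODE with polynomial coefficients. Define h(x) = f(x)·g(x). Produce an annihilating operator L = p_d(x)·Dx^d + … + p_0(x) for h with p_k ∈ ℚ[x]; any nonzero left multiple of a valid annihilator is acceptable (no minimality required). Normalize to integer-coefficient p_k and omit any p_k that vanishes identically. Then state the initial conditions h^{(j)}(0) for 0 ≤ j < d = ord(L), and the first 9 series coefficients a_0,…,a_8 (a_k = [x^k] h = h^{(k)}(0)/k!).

L = (6 - 8·x) + (-1 + 4·x)·Dx  (order 1).
h: a_k = 6, 36, 156, 632, 2532, 50648/5, 607784/15, 5672656/35, 68071876/105, …
ICs: h(0) = 6.

f: a_k = 2, 4, 4, 8/3, 4/3, 8/15, 8/45, 16/315, 4/315, …
g: a_k = 3, 12, 48, 192, 768, 3072, 12288, 49152, 196608, …
Product ⇒ symmetric product L₀, ord ≤ 1.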